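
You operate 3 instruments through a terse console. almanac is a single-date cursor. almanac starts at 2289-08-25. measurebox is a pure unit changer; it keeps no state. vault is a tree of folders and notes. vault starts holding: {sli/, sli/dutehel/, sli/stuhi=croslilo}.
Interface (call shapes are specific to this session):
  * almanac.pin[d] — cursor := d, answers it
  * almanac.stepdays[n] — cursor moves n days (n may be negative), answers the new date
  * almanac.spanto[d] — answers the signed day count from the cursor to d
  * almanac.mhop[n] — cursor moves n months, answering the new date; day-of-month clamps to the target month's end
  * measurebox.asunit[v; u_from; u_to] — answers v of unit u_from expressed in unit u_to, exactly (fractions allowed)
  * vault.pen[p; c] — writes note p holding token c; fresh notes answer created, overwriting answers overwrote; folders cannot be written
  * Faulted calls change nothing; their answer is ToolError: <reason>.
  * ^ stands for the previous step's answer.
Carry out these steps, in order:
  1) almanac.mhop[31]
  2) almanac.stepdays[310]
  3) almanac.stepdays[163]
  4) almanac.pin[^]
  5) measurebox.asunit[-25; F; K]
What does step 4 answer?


Answer: 2293-07-11

Derivation:
! almanac.mhop(n: 31) -> 2292-03-25
! almanac.stepdays(n: 310) -> 2293-01-29
! almanac.stepdays(n: 163) -> 2293-07-11
! almanac.pin(d: ^) -> 2293-07-11
! measurebox.asunit(v: -25, u_from: F, u_to: K) -> 14489/60


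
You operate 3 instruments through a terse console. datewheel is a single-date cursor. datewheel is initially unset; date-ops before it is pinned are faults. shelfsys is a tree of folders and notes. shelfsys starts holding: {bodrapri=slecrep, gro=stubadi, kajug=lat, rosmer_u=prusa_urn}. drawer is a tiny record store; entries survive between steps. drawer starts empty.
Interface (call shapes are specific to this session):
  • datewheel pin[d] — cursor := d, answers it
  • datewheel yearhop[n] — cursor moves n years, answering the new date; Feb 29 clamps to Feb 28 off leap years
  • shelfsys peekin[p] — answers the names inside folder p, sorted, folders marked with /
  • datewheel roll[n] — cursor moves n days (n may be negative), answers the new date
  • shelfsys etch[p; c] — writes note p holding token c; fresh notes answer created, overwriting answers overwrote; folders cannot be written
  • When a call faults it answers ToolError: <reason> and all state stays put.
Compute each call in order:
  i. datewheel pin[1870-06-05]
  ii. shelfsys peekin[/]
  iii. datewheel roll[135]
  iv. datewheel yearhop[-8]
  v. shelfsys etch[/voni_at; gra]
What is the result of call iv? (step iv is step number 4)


Answer: 1862-10-18

Derivation:
Step: datewheel pin[d: 1870-06-05]
Result: 1870-06-05
Step: shelfsys peekin[p: /]
Result: [bodrapri, gro, kajug, rosmer_u]
Step: datewheel roll[n: 135]
Result: 1870-10-18
Step: datewheel yearhop[n: -8]
Result: 1862-10-18
Step: shelfsys etch[p: /voni_at; c: gra]
Result: created


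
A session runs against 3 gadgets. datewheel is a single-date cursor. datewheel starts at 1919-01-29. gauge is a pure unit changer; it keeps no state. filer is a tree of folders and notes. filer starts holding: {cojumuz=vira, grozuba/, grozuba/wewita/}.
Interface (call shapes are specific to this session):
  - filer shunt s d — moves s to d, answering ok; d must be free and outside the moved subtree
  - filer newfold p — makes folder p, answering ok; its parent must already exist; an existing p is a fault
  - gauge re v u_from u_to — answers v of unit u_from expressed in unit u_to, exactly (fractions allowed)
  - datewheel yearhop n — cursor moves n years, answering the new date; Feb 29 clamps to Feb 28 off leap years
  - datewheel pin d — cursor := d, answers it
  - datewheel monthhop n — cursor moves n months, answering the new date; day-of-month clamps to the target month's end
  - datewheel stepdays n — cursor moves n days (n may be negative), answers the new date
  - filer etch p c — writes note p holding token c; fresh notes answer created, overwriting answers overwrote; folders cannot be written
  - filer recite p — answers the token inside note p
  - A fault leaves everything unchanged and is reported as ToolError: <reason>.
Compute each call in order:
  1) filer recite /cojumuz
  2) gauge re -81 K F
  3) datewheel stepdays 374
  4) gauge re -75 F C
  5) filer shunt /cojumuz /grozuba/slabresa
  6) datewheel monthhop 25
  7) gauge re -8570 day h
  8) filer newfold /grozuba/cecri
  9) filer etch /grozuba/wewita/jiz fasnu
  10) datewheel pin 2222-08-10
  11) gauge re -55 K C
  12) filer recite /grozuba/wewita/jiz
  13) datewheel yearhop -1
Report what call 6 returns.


Answer: 1922-03-07

Derivation:
# 1. filer recite(p=/cojumuz) -> vira
# 2. gauge re(v=-81, u_from=K, u_to=F) -> -60547/100
# 3. datewheel stepdays(n=374) -> 1920-02-07
# 4. gauge re(v=-75, u_from=F, u_to=C) -> -535/9
# 5. filer shunt(s=/cojumuz, d=/grozuba/slabresa) -> ok
# 6. datewheel monthhop(n=25) -> 1922-03-07
# 7. gauge re(v=-8570, u_from=day, u_to=h) -> -205680
# 8. filer newfold(p=/grozuba/cecri) -> ok
# 9. filer etch(p=/grozuba/wewita/jiz, c=fasnu) -> created
# 10. datewheel pin(d=2222-08-10) -> 2222-08-10
# 11. gauge re(v=-55, u_from=K, u_to=C) -> -6563/20
# 12. filer recite(p=/grozuba/wewita/jiz) -> fasnu
# 13. datewheel yearhop(n=-1) -> 2221-08-10


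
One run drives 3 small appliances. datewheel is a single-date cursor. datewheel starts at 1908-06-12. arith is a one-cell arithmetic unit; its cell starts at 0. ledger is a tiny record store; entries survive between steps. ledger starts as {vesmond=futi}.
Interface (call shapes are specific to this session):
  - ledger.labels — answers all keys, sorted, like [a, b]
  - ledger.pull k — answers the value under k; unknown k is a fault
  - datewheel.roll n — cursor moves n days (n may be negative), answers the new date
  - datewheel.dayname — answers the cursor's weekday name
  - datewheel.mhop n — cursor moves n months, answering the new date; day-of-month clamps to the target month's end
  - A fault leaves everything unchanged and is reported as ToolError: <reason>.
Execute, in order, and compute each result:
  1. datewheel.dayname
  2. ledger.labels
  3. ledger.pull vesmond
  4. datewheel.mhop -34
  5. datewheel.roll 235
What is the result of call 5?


Answer: 1906-04-04

Derivation:
;; datewheel.dayname() : Friday
;; ledger.labels() : [vesmond]
;; ledger.pull(k→vesmond) : futi
;; datewheel.mhop(n→-34) : 1905-08-12
;; datewheel.roll(n→235) : 1906-04-04


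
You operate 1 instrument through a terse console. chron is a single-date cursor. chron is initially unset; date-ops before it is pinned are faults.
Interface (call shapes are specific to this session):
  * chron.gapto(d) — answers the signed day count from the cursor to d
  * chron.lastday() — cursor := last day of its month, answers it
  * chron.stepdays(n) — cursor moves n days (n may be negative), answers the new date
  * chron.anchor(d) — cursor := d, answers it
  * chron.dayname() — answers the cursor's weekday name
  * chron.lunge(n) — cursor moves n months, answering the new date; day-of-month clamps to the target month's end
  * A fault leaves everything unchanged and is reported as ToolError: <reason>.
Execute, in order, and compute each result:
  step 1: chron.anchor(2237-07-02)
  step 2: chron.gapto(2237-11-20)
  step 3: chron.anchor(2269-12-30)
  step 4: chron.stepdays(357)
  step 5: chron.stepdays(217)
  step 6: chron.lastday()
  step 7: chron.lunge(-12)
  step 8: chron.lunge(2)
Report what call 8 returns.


Step: chron.anchor[d='2237-07-02']
Result: 2237-07-02
Step: chron.gapto[d='2237-11-20']
Result: 141
Step: chron.anchor[d='2269-12-30']
Result: 2269-12-30
Step: chron.stepdays[n='357']
Result: 2270-12-22
Step: chron.stepdays[n='217']
Result: 2271-07-27
Step: chron.lastday[]
Result: 2271-07-31
Step: chron.lunge[n='-12']
Result: 2270-07-31
Step: chron.lunge[n='2']
Result: 2270-09-30

Answer: 2270-09-30


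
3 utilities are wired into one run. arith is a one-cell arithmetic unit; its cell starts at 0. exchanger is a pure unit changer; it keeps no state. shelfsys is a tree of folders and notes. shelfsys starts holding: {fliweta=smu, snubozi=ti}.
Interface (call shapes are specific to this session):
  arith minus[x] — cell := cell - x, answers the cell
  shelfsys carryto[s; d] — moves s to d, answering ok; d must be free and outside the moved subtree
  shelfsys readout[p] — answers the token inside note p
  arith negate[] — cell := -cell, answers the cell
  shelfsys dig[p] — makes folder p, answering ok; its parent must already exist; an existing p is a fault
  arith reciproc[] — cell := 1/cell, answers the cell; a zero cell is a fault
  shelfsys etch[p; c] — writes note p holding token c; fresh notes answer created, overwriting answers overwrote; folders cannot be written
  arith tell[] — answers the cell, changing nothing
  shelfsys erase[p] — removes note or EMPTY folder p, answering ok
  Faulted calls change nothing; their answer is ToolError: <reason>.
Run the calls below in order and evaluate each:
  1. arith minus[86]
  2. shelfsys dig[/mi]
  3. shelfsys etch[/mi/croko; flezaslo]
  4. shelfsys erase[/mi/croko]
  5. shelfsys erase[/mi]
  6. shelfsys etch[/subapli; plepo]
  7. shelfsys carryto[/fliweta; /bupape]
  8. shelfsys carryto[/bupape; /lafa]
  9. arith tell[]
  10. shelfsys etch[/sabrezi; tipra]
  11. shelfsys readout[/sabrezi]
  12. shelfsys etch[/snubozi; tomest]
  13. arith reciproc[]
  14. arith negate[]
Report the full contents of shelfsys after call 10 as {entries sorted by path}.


% arith minus x: 86
= -86
% shelfsys dig p: /mi
= ok
% shelfsys etch p: /mi/croko c: flezaslo
= created
% shelfsys erase p: /mi/croko
= ok
% shelfsys erase p: /mi
= ok
% shelfsys etch p: /subapli c: plepo
= created
% shelfsys carryto s: /fliweta d: /bupape
= ok
% shelfsys carryto s: /bupape d: /lafa
= ok
% arith tell
= -86
% shelfsys etch p: /sabrezi c: tipra
= created
% shelfsys readout p: /sabrezi
= tipra
% shelfsys etch p: /snubozi c: tomest
= overwrote
% arith reciproc
= -1/86
% arith negate
= 1/86

Answer: {lafa=smu, sabrezi=tipra, snubozi=ti, subapli=plepo}


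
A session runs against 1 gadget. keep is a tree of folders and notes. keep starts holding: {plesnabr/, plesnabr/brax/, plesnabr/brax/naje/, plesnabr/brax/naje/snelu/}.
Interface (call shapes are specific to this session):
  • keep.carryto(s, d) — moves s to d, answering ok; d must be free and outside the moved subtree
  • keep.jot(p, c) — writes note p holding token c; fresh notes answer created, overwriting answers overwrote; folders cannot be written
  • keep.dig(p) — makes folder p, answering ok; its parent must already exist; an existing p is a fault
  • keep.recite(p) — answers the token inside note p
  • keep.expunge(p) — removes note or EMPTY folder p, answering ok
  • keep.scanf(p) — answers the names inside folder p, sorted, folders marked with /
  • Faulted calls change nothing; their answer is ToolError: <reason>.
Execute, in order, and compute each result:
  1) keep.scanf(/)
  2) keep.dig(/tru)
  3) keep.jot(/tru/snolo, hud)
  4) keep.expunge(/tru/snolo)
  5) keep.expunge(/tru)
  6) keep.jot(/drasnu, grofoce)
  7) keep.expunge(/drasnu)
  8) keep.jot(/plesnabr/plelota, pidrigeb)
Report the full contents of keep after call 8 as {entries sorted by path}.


# 1. keep.scanf(p: /) -> [plesnabr/]
# 2. keep.dig(p: /tru) -> ok
# 3. keep.jot(p: /tru/snolo, c: hud) -> created
# 4. keep.expunge(p: /tru/snolo) -> ok
# 5. keep.expunge(p: /tru) -> ok
# 6. keep.jot(p: /drasnu, c: grofoce) -> created
# 7. keep.expunge(p: /drasnu) -> ok
# 8. keep.jot(p: /plesnabr/plelota, c: pidrigeb) -> created

Answer: {plesnabr/, plesnabr/brax/, plesnabr/brax/naje/, plesnabr/brax/naje/snelu/, plesnabr/plelota=pidrigeb}


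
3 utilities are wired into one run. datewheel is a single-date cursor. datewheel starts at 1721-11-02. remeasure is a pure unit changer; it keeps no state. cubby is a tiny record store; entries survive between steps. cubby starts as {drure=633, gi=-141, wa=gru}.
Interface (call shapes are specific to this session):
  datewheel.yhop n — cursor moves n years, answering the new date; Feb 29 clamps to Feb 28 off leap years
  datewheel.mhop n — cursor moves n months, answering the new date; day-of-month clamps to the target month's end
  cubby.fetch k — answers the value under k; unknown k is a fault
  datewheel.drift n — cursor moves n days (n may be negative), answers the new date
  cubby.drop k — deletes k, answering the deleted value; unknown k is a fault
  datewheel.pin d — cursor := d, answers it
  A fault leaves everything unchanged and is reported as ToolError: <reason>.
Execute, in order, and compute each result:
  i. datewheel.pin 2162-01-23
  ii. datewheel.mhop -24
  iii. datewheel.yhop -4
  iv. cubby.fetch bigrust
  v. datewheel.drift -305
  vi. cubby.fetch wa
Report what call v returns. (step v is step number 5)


Answer: 2155-03-24

Derivation:
// 1. datewheel.pin(d='2162-01-23') ~> 2162-01-23
// 2. datewheel.mhop(n='-24') ~> 2160-01-23
// 3. datewheel.yhop(n='-4') ~> 2156-01-23
// 4. cubby.fetch(k='bigrust') ~> ToolError: no such key bigrust
// 5. datewheel.drift(n='-305') ~> 2155-03-24
// 6. cubby.fetch(k='wa') ~> gru


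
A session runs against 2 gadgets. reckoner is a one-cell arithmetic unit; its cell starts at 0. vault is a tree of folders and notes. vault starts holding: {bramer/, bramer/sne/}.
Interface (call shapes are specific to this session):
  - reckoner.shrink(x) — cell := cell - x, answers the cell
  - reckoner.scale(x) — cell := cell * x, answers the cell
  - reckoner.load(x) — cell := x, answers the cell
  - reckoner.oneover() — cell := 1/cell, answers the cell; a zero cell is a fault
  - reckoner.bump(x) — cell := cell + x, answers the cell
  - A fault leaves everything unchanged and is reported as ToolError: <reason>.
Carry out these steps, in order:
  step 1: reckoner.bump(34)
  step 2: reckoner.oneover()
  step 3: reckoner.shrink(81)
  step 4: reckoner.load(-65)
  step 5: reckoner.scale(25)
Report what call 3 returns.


Answer: -2753/34

Derivation:
;; 1. reckoner.bump(34) ~> 34
;; 2. reckoner.oneover() ~> 1/34
;; 3. reckoner.shrink(81) ~> -2753/34
;; 4. reckoner.load(-65) ~> -65
;; 5. reckoner.scale(25) ~> -1625


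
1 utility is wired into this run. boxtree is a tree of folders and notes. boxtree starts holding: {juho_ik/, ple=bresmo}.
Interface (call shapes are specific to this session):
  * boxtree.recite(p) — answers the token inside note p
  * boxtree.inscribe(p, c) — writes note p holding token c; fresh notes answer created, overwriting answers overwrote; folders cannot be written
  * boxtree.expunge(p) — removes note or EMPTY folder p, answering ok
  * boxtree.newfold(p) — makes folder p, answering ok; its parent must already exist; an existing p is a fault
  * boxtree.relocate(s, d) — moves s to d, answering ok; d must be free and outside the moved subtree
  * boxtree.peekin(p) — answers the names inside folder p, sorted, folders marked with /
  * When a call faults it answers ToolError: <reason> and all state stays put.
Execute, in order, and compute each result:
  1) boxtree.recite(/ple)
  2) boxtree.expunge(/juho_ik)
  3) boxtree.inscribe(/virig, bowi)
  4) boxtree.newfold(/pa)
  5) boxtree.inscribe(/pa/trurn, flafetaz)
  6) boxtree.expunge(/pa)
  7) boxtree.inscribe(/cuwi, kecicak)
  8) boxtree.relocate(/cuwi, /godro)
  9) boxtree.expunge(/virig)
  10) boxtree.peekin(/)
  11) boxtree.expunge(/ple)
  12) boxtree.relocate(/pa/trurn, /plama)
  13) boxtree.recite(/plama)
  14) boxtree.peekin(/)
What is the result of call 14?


$ boxtree.recite p: /ple
= bresmo
$ boxtree.expunge p: /juho_ik
= ok
$ boxtree.inscribe p: /virig c: bowi
= created
$ boxtree.newfold p: /pa
= ok
$ boxtree.inscribe p: /pa/trurn c: flafetaz
= created
$ boxtree.expunge p: /pa
= ToolError: not empty
$ boxtree.inscribe p: /cuwi c: kecicak
= created
$ boxtree.relocate s: /cuwi d: /godro
= ok
$ boxtree.expunge p: /virig
= ok
$ boxtree.peekin p: /
= [godro, pa/, ple]
$ boxtree.expunge p: /ple
= ok
$ boxtree.relocate s: /pa/trurn d: /plama
= ok
$ boxtree.recite p: /plama
= flafetaz
$ boxtree.peekin p: /
= [godro, pa/, plama]

Answer: [godro, pa/, plama]


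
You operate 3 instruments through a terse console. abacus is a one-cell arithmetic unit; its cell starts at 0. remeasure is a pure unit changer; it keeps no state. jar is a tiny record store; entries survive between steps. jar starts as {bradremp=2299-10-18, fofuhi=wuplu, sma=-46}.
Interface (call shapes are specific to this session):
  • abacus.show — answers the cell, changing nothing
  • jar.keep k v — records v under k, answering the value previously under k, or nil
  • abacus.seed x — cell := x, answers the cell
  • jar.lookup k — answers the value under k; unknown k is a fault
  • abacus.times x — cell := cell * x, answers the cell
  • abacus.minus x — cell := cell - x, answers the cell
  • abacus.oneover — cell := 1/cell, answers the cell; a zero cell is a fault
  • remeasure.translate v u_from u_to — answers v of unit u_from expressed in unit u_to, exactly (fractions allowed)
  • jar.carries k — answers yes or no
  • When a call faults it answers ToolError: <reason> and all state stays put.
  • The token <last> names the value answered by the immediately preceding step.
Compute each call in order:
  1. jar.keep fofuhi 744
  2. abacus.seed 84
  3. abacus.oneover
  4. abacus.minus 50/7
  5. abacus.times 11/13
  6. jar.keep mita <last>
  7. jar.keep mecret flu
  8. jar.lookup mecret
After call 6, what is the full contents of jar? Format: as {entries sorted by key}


# jar.keep(k='fofuhi', v='744') == wuplu
# abacus.seed(x='84') == 84
# abacus.oneover() == 1/84
# abacus.minus(x='50/7') == -599/84
# abacus.times(x='11/13') == -6589/1092
# jar.keep(k='mita', v='<last>') == nil
# jar.keep(k='mecret', v='flu') == nil
# jar.lookup(k='mecret') == flu

Answer: {bradremp=2299-10-18, fofuhi=744, mita=-6589/1092, sma=-46}


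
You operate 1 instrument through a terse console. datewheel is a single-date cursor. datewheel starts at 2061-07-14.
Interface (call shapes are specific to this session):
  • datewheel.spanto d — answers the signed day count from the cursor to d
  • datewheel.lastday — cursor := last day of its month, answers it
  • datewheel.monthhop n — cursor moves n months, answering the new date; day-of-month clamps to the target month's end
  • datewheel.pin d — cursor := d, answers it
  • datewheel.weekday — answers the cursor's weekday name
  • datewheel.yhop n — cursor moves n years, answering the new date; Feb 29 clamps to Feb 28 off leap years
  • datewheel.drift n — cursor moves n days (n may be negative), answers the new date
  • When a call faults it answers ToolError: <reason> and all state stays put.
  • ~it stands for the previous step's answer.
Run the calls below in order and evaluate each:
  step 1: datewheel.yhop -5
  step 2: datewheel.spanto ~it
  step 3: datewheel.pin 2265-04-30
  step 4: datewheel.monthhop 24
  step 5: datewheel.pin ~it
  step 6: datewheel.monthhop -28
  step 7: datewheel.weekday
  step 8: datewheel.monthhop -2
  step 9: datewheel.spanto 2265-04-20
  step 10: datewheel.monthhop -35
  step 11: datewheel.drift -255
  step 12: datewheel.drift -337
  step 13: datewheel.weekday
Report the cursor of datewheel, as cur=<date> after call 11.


Answer: cur=2261-03-20

Derivation:
~$ datewheel.yhop n='-5'
:: 2056-07-14
~$ datewheel.spanto d='~it'
:: 0
~$ datewheel.pin d='2265-04-30'
:: 2265-04-30
~$ datewheel.monthhop n='24'
:: 2267-04-30
~$ datewheel.pin d='~it'
:: 2267-04-30
~$ datewheel.monthhop n='-28'
:: 2264-12-30
~$ datewheel.weekday
:: Friday
~$ datewheel.monthhop n='-2'
:: 2264-10-30
~$ datewheel.spanto d='2265-04-20'
:: 172
~$ datewheel.monthhop n='-35'
:: 2261-11-30
~$ datewheel.drift n='-255'
:: 2261-03-20
~$ datewheel.drift n='-337'
:: 2260-04-17
~$ datewheel.weekday
:: Tuesday


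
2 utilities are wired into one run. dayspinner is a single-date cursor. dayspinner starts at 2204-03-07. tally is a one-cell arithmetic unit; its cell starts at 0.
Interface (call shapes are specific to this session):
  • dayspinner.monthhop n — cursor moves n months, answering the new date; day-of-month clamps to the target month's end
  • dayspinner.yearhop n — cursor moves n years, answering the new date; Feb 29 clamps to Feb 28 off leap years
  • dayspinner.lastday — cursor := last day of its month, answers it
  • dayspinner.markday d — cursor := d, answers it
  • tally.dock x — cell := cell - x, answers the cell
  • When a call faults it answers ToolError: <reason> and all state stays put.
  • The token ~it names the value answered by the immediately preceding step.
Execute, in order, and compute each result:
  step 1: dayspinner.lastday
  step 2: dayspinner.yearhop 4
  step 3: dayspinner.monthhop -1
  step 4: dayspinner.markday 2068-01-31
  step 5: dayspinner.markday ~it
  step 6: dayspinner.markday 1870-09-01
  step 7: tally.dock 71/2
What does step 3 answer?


Answer: 2208-02-29

Derivation:
Next I call dayspinner.lastday(), and observe 2204-03-31.
Invoking dayspinner.yearhop with n=4, — result: 2208-03-31.
I call dayspinner.monthhop with n=-1, and get 2208-02-29.
Then dayspinner.markday with d=2068-01-31, which returns 2068-01-31.
Now I run dayspinner.markday with d=~it, → 2068-01-31.
Calling dayspinner.markday with d=1870-09-01, yielding 1870-09-01.
I try tally.dock with x=71/2, and see -71/2.


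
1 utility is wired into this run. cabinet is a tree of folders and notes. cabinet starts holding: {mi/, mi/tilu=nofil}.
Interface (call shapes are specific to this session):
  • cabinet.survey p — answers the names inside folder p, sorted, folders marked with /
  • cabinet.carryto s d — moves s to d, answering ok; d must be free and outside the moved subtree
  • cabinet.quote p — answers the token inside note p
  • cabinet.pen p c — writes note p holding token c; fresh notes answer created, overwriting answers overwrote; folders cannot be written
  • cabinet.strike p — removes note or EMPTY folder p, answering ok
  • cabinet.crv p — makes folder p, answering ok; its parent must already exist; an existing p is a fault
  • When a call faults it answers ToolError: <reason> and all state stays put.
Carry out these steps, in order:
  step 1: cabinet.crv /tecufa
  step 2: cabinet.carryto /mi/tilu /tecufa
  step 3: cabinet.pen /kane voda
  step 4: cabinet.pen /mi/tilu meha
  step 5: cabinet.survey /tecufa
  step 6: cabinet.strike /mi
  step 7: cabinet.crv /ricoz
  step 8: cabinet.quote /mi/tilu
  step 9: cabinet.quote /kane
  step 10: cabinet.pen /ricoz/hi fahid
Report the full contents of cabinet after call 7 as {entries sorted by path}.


Answer: {kane=voda, mi/, mi/tilu=meha, ricoz/, tecufa/}

Derivation:
Do: cabinet.crv[p: /tecufa]
See: ok
Do: cabinet.carryto[s: /mi/tilu; d: /tecufa]
See: ToolError: exists
Do: cabinet.pen[p: /kane; c: voda]
See: created
Do: cabinet.pen[p: /mi/tilu; c: meha]
See: overwrote
Do: cabinet.survey[p: /tecufa]
See: []
Do: cabinet.strike[p: /mi]
See: ToolError: not empty
Do: cabinet.crv[p: /ricoz]
See: ok
Do: cabinet.quote[p: /mi/tilu]
See: meha
Do: cabinet.quote[p: /kane]
See: voda
Do: cabinet.pen[p: /ricoz/hi; c: fahid]
See: created


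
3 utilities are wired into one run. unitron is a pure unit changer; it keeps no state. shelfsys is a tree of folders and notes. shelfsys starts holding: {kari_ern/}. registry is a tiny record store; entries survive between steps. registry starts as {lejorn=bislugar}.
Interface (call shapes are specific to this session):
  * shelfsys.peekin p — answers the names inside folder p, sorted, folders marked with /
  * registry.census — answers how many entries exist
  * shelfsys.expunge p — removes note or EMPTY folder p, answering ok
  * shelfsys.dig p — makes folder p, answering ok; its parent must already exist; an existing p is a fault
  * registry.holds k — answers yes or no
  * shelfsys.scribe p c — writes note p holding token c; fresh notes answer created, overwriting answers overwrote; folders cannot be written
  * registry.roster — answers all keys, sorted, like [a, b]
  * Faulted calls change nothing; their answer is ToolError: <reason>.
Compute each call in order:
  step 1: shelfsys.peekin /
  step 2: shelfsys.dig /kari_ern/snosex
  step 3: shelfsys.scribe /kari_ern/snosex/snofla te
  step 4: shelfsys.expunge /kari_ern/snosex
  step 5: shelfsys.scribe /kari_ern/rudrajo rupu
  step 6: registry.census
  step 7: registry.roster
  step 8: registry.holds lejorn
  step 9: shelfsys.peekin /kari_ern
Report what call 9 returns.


Answer: [rudrajo, snosex/]

Derivation:
>>> shelfsys.peekin /
  [kari_ern/]
>>> shelfsys.dig /kari_ern/snosex
  ok
>>> shelfsys.scribe /kari_ern/snosex/snofla te
  created
>>> shelfsys.expunge /kari_ern/snosex
  ToolError: not empty
>>> shelfsys.scribe /kari_ern/rudrajo rupu
  created
>>> registry.census
  1
>>> registry.roster
  [lejorn]
>>> registry.holds lejorn
  yes
>>> shelfsys.peekin /kari_ern
  [rudrajo, snosex/]


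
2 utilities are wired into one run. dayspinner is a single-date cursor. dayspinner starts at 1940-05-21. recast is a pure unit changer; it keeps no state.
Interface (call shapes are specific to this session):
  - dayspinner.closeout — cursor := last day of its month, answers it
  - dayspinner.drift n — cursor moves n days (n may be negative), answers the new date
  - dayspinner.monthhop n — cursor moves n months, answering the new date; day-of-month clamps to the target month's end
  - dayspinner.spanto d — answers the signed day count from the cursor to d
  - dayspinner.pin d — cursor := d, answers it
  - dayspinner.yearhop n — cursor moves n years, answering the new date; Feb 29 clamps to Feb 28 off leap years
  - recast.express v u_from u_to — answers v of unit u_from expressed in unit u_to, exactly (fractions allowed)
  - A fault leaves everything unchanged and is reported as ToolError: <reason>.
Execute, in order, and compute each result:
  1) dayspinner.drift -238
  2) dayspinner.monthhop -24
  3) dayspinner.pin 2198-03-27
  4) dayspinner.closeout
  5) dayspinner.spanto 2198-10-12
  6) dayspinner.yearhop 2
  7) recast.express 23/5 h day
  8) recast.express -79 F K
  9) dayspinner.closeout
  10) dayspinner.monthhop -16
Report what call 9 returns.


# dayspinner.drift(-238) : 1939-09-26
# dayspinner.monthhop(-24) : 1937-09-26
# dayspinner.pin(2198-03-27) : 2198-03-27
# dayspinner.closeout() : 2198-03-31
# dayspinner.spanto(2198-10-12) : 195
# dayspinner.yearhop(2) : 2200-03-31
# recast.express(23/5, h, day) : 23/120
# recast.express(-79, F, K) : 12689/60
# dayspinner.closeout() : 2200-03-31
# dayspinner.monthhop(-16) : 2198-11-30

Answer: 2200-03-31


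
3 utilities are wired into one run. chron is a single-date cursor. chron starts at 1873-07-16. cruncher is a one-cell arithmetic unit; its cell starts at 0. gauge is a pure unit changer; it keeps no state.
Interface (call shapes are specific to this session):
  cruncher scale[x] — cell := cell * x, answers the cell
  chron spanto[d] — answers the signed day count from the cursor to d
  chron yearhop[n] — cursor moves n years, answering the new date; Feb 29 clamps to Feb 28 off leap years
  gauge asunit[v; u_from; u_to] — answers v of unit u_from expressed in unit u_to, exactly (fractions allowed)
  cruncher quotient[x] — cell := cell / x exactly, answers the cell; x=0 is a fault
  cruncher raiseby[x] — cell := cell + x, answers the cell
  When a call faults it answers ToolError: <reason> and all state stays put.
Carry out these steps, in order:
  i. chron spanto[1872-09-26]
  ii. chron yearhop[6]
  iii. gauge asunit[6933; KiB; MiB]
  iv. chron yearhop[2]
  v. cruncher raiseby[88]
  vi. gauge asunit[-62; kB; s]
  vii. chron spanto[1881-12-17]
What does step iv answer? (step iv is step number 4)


Answer: 1881-07-16

Derivation:
[in] chron spanto d: 1872-09-26
:: -293
[in] chron yearhop n: 6
:: 1879-07-16
[in] gauge asunit v: 6933 u_from: KiB u_to: MiB
:: 6933/1024
[in] chron yearhop n: 2
:: 1881-07-16
[in] cruncher raiseby x: 88
:: 88
[in] gauge asunit v: -62 u_from: kB u_to: s
:: ToolError: incompatible units
[in] chron spanto d: 1881-12-17
:: 154


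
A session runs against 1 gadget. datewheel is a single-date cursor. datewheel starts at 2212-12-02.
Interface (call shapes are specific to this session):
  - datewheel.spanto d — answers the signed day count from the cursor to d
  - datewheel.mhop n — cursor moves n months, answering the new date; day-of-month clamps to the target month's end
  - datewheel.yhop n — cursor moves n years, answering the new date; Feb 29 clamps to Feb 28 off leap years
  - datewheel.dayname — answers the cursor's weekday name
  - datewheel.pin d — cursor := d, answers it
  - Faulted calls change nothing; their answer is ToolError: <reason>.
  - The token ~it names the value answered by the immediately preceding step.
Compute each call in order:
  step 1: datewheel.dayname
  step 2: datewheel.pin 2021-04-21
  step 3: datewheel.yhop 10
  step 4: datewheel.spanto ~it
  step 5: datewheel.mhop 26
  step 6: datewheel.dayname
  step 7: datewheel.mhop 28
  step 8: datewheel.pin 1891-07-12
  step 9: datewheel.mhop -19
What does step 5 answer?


Using datewheel.dayname, and get Wednesday.
Next I call datewheel.pin using d→2021-04-21, — result: 2021-04-21.
I run datewheel.yhop using n→10, — result: 2031-04-21.
Calling datewheel.spanto using d→~it, yielding 0.
I try datewheel.mhop using n→26, → 2033-06-21.
Next I call datewheel.dayname(), and get Tuesday.
I invoke datewheel.mhop using n→28: 2035-10-21.
Calling datewheel.pin using d→1891-07-12, and get 1891-07-12.
I try datewheel.mhop using n→-19, giving 1889-12-12.

Answer: 2033-06-21


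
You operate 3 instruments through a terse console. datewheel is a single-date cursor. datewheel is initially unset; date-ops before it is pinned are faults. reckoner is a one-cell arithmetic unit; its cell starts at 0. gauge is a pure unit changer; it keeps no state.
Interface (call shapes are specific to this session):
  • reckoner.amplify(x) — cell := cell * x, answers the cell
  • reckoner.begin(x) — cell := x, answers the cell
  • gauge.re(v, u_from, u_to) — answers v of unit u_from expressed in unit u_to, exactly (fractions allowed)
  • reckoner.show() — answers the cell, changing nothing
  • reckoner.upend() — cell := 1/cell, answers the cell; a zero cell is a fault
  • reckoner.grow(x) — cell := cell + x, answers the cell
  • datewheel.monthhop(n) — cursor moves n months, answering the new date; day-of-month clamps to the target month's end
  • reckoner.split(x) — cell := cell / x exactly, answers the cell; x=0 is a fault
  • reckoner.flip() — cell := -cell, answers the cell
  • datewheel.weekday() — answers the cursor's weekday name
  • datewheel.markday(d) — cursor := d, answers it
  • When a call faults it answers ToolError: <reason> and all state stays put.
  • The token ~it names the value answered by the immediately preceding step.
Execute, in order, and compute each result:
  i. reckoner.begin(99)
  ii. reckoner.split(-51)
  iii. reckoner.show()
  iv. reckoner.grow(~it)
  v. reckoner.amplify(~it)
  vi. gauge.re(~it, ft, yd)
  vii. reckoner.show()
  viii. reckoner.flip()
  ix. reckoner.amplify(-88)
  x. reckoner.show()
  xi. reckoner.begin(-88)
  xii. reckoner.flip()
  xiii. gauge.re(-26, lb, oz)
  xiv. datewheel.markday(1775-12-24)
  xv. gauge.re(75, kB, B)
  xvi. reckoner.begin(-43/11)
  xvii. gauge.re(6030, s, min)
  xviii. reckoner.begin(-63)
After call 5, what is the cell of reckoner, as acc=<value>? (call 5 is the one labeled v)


-- reckoner.begin(99) ~> 99
-- reckoner.split(-51) ~> -33/17
-- reckoner.show() ~> -33/17
-- reckoner.grow(~it) ~> -66/17
-- reckoner.amplify(~it) ~> 4356/289
-- gauge.re(~it, ft, yd) ~> 1452/289
-- reckoner.show() ~> 4356/289
-- reckoner.flip() ~> -4356/289
-- reckoner.amplify(-88) ~> 383328/289
-- reckoner.show() ~> 383328/289
-- reckoner.begin(-88) ~> -88
-- reckoner.flip() ~> 88
-- gauge.re(-26, lb, oz) ~> -416
-- datewheel.markday(1775-12-24) ~> 1775-12-24
-- gauge.re(75, kB, B) ~> 75000
-- reckoner.begin(-43/11) ~> -43/11
-- gauge.re(6030, s, min) ~> 201/2
-- reckoner.begin(-63) ~> -63

Answer: acc=4356/289


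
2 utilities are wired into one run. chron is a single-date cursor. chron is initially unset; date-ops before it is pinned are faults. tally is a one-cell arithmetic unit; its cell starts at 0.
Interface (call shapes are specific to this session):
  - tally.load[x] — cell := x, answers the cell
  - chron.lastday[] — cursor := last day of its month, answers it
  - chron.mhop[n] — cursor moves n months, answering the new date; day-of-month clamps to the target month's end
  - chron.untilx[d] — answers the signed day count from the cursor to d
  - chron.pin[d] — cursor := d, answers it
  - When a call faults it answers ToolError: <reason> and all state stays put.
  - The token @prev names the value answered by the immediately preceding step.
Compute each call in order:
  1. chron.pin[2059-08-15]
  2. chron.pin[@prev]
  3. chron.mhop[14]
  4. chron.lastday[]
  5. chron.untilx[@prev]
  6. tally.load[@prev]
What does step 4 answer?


Answer: 2060-10-31

Derivation:
-> chron.pin(d=2059-08-15)
<- 2059-08-15
-> chron.pin(d=@prev)
<- 2059-08-15
-> chron.mhop(n=14)
<- 2060-10-15
-> chron.lastday()
<- 2060-10-31
-> chron.untilx(d=@prev)
<- 0
-> tally.load(x=@prev)
<- 0


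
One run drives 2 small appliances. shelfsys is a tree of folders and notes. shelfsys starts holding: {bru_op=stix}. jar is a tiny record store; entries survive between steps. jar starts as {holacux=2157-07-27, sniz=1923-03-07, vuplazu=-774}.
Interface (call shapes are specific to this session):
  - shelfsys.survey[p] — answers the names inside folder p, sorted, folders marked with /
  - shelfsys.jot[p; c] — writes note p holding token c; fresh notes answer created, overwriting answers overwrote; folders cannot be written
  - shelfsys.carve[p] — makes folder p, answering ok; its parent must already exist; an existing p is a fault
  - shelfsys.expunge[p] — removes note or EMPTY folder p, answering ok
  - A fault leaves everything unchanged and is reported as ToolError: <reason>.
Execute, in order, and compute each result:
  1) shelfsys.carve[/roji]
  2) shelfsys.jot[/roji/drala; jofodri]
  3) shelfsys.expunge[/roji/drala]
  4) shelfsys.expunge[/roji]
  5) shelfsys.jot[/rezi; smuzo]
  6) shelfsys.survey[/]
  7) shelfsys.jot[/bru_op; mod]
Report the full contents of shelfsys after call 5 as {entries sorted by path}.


==> shelfsys.carve(p='/roji')
<== ok
==> shelfsys.jot(p='/roji/drala', c='jofodri')
<== created
==> shelfsys.expunge(p='/roji/drala')
<== ok
==> shelfsys.expunge(p='/roji')
<== ok
==> shelfsys.jot(p='/rezi', c='smuzo')
<== created
==> shelfsys.survey(p='/')
<== [bru_op, rezi]
==> shelfsys.jot(p='/bru_op', c='mod')
<== overwrote

Answer: {bru_op=stix, rezi=smuzo}


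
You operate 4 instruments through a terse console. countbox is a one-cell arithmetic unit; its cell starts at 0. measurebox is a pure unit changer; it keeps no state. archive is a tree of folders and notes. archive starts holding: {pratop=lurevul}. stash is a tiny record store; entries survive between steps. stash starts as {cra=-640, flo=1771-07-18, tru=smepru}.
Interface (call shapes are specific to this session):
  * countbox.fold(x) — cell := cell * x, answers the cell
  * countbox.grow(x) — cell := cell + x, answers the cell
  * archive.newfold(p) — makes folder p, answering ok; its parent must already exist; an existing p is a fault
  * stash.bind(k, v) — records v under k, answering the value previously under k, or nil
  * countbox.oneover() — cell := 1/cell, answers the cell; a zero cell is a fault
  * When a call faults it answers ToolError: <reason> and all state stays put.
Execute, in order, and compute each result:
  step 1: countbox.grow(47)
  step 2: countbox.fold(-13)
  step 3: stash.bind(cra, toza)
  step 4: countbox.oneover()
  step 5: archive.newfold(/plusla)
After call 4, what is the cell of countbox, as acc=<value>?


Answer: acc=-1/611

Derivation:
==> countbox.grow(x: 47)
<== 47
==> countbox.fold(x: -13)
<== -611
==> stash.bind(k: cra, v: toza)
<== -640
==> countbox.oneover()
<== -1/611
==> archive.newfold(p: /plusla)
<== ok


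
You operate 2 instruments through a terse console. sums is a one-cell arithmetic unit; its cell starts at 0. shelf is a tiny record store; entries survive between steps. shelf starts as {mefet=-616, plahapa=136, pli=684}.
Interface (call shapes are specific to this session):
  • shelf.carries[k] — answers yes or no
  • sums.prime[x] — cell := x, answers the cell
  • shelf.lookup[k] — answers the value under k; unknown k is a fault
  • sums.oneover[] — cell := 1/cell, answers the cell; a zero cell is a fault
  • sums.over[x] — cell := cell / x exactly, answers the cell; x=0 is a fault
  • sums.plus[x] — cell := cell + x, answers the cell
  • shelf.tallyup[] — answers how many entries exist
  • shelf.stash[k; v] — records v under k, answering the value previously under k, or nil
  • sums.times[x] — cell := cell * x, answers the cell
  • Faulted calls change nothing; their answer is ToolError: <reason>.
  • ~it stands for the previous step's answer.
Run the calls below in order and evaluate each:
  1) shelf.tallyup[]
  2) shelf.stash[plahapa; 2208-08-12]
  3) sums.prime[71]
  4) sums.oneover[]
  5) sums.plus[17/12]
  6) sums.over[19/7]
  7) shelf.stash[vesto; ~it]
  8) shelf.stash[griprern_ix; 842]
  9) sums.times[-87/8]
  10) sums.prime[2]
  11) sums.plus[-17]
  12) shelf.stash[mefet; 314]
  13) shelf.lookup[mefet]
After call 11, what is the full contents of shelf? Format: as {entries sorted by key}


Answer: {griprern_ix=842, mefet=-616, plahapa=2208-08-12, pli=684, vesto=8533/16188}

Derivation:
Using shelf.tallyup(), giving 3.
I use shelf.stash using k='plahapa', v='2208-08-12', which returns 136.
I invoke sums.prime using x='71', and observe 71.
I try sums.oneover(), and see 1/71.
I invoke sums.plus using x='17/12', which returns 1219/852.
I call sums.over using x='19/7', → 8533/16188.
I run shelf.stash using k='vesto', v='~it', and see nil.
I invoke shelf.stash using k='griprern_ix', v='842', giving nil.
Calling sums.times using x='-87/8', → -247457/43168.
I invoke sums.prime using x='2', and get 2.
Next I call sums.plus using x='-17': -15.
Then shelf.stash using k='mefet', v='314': -616.
I run shelf.lookup using k='mefet', and get 314.


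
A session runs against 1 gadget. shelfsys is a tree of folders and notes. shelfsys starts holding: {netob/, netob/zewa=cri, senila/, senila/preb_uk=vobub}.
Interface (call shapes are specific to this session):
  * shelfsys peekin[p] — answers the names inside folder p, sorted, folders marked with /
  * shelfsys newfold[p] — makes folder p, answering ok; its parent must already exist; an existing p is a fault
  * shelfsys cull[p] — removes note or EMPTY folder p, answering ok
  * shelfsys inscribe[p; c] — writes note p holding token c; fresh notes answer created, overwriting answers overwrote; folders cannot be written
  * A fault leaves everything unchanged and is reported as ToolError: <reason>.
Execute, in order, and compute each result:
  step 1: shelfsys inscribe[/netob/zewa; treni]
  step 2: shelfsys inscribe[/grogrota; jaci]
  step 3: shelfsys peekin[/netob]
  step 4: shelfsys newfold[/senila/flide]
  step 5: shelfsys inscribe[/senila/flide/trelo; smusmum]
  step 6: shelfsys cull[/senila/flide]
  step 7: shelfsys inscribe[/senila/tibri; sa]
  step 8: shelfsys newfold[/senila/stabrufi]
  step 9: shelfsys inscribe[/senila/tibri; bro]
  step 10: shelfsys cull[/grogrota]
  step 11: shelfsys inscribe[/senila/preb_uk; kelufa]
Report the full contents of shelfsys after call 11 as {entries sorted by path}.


Answer: {netob/, netob/zewa=treni, senila/, senila/flide/, senila/flide/trelo=smusmum, senila/preb_uk=kelufa, senila/stabrufi/, senila/tibri=bro}

Derivation:
[in] shelfsys inscribe p=/netob/zewa c=treni
:: overwrote
[in] shelfsys inscribe p=/grogrota c=jaci
:: created
[in] shelfsys peekin p=/netob
:: [zewa]
[in] shelfsys newfold p=/senila/flide
:: ok
[in] shelfsys inscribe p=/senila/flide/trelo c=smusmum
:: created
[in] shelfsys cull p=/senila/flide
:: ToolError: not empty
[in] shelfsys inscribe p=/senila/tibri c=sa
:: created
[in] shelfsys newfold p=/senila/stabrufi
:: ok
[in] shelfsys inscribe p=/senila/tibri c=bro
:: overwrote
[in] shelfsys cull p=/grogrota
:: ok
[in] shelfsys inscribe p=/senila/preb_uk c=kelufa
:: overwrote
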